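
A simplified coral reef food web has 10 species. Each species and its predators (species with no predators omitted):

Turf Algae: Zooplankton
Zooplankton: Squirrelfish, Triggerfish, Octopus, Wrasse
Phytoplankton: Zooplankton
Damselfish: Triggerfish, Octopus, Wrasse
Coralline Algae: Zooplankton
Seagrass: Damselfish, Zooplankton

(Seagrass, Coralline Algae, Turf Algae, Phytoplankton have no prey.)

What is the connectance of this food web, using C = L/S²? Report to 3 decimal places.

C = 0.120

The web has S = 10 species and L = 12 feeding links.
C = L / S² = 12 / 100 = 0.1200 ≈ 0.120.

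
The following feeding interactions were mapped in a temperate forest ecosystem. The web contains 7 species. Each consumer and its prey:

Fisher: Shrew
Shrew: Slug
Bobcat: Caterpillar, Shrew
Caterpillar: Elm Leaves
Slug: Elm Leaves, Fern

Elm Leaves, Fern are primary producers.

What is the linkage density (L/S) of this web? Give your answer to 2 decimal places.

There are L = 7 links among S = 7 species.
L/S = 7/7 = 1.0000 ≈ 1.00.

L/S = 1.00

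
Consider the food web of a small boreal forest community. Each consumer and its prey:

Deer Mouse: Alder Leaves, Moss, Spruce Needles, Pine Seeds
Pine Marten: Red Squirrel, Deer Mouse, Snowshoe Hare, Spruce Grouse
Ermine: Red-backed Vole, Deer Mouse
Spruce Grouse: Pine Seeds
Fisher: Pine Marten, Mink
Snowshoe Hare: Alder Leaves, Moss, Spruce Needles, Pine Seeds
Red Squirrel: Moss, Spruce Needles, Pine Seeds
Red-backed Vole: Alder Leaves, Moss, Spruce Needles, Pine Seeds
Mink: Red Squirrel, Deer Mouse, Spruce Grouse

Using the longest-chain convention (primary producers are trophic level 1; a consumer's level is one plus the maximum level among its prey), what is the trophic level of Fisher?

Trophic level 4

Pine Seeds is a producer → level 1.
Spruce Grouse eats Pine Seeds → level 2.
Pine Marten eats Spruce Grouse (level 2); other prey at levels: Red Squirrel 2, Deer Mouse 2, Snowshoe Hare 2 → level 3.
Fisher eats Pine Marten (level 3); other prey at levels: Mink 3 → level 4.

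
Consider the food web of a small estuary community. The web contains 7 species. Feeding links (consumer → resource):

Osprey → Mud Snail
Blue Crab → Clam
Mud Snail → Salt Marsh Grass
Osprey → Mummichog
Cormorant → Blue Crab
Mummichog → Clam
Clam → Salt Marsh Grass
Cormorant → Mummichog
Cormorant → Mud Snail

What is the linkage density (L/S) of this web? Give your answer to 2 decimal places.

There are L = 9 links among S = 7 species.
L/S = 9/7 = 1.2857 ≈ 1.29.

L/S = 1.29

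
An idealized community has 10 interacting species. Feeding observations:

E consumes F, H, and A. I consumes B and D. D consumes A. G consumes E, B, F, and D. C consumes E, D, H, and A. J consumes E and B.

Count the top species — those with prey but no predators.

Top species (has prey, but nothing eats it): I, G, J, C.
Count: 4.

4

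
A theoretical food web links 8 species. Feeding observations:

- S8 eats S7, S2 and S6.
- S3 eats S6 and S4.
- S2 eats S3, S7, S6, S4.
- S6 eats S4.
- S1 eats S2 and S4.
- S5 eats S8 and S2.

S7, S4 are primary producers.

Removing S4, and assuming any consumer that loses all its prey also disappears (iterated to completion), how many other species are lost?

Remove S4.
Round 1: S6 (all prey gone) → extinct.
Round 2: S3 (all prey gone) → extinct.
No further losses. Total secondary extinctions: 2.

2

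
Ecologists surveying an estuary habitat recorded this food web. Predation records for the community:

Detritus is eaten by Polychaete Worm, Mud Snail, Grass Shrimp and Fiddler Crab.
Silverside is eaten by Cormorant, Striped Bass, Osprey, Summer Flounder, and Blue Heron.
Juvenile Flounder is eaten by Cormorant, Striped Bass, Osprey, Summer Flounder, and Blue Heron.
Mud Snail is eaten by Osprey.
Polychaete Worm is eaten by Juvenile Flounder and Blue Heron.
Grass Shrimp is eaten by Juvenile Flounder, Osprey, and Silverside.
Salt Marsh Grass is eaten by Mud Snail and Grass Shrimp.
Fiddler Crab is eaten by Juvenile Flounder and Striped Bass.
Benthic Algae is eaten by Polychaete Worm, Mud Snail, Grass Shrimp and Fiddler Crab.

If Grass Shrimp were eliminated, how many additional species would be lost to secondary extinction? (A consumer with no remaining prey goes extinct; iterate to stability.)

1

Remove Grass Shrimp.
Round 1: Silverside (all prey gone) → extinct.
No further losses. Total secondary extinctions: 1.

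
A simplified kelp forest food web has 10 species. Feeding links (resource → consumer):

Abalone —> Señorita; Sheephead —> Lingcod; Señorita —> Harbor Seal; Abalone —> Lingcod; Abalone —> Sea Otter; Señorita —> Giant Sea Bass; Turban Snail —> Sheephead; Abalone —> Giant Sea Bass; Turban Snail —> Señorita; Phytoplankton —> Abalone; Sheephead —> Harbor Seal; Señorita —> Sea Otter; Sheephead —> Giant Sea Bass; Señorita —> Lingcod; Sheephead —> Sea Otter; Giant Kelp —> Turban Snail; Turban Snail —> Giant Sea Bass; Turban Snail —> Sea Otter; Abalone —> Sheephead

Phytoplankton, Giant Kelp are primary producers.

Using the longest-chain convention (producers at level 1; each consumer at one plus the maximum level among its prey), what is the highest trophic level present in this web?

Producers (level 1): Phytoplankton, Giant Kelp.
Giant Kelp → Turban Snail → Sheephead → Lingcod gives Lingcod level 4.
No species has a prey at level 4, so no species reaches level 5.

4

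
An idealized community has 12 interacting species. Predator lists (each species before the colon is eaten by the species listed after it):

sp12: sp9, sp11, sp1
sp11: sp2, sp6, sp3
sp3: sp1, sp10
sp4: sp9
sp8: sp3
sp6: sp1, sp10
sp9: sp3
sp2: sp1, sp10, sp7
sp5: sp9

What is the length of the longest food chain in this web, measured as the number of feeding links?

One longest chain: sp5 → sp9 → sp3 → sp1.
It has 4 species and 3 links.

3 links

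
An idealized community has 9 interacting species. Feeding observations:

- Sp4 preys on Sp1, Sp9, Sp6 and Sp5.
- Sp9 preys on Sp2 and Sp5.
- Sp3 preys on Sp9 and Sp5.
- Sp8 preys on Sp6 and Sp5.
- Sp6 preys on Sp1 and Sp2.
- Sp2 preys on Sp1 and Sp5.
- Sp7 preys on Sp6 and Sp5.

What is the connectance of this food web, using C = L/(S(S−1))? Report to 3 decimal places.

C = 0.222

The web has S = 9 species and L = 16 feeding links.
C = L / (S(S−1)) = 16 / 72 = 0.2222 ≈ 0.222.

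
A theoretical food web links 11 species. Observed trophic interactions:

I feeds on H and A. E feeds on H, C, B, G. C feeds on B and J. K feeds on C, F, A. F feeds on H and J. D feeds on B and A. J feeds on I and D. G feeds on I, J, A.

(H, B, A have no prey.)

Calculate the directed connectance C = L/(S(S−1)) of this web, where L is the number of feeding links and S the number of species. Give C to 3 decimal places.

C = 0.182

The web has S = 11 species and L = 20 feeding links.
C = L / (S(S−1)) = 20 / 110 = 0.1818 ≈ 0.182.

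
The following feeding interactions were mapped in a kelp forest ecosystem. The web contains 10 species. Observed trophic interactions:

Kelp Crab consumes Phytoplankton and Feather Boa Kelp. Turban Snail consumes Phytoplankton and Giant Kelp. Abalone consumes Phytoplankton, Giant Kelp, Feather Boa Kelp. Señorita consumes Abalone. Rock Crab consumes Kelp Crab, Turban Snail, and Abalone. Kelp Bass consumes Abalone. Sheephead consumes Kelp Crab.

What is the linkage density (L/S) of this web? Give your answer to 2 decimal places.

There are L = 13 links among S = 10 species.
L/S = 13/10 = 1.3000 ≈ 1.30.

L/S = 1.30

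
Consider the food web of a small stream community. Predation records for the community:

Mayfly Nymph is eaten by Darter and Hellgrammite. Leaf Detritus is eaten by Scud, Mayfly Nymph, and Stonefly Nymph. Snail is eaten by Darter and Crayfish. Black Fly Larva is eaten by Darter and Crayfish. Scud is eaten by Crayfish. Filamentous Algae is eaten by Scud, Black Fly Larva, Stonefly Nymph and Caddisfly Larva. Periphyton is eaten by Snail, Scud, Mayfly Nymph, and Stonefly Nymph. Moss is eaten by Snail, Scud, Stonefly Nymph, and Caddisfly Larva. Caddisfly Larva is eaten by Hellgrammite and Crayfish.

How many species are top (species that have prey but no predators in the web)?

4

Top species (has prey, but nothing eats it): Stonefly Nymph, Darter, Hellgrammite, Crayfish.
Count: 4.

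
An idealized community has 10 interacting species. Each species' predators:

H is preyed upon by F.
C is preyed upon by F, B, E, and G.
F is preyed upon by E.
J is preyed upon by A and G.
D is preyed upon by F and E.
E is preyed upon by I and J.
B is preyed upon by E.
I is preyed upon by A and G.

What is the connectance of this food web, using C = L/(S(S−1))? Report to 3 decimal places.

C = 0.167

The web has S = 10 species and L = 15 feeding links.
C = L / (S(S−1)) = 15 / 90 = 0.1667 ≈ 0.167.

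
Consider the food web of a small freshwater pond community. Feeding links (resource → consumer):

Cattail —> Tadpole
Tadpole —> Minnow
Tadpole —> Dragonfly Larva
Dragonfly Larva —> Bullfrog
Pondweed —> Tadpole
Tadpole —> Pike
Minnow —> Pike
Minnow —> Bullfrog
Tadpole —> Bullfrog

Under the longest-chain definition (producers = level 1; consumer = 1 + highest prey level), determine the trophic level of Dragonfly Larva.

Trophic level 3

Cattail is a producer → level 1.
Tadpole eats Cattail (level 1); other prey at levels: Pondweed 1 → level 2.
Dragonfly Larva eats Tadpole → level 3.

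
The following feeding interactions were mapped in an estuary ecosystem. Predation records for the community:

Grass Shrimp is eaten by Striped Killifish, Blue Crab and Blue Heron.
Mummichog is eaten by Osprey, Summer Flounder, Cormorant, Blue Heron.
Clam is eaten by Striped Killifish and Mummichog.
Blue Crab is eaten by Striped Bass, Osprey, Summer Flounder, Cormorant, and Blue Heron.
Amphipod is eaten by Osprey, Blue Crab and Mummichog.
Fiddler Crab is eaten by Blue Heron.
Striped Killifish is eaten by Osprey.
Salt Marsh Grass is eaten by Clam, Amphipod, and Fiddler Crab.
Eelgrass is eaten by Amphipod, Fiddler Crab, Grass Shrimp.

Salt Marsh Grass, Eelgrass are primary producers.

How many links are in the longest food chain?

3 links

One longest chain: Salt Marsh Grass → Clam → Mummichog → Cormorant.
It has 4 species and 3 links.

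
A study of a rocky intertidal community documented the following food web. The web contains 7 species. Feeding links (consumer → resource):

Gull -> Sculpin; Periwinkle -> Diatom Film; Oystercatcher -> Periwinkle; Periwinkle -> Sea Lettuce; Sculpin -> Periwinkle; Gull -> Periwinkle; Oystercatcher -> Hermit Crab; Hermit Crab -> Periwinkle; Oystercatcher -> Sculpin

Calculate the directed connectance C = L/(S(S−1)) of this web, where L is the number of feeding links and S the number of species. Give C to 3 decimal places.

C = 0.214

The web has S = 7 species and L = 9 feeding links.
C = L / (S(S−1)) = 9 / 42 = 0.2143 ≈ 0.214.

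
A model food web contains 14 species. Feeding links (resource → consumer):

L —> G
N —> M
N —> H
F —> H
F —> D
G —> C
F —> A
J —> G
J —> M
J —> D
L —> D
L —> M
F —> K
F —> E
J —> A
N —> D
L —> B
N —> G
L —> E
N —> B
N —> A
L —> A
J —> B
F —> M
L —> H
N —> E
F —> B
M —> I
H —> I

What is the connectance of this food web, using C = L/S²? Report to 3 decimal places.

The web has S = 14 species and L = 29 feeding links.
C = L / S² = 29 / 196 = 0.1480 ≈ 0.148.

C = 0.148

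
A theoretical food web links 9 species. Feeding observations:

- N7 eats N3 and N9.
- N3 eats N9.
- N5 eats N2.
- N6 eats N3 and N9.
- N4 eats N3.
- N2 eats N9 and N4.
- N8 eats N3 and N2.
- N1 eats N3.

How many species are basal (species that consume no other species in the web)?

Basal species (no prey listed): N9.
Count: 1.

1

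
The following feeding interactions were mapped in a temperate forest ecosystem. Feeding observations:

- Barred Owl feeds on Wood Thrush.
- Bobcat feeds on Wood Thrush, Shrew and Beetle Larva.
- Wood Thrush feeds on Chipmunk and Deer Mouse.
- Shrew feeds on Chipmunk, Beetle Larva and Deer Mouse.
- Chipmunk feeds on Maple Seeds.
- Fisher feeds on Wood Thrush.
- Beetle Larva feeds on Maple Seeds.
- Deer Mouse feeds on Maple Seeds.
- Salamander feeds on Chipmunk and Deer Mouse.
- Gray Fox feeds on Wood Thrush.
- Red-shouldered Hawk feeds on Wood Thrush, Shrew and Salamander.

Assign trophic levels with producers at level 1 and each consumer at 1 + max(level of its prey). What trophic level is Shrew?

Trophic level 3

Maple Seeds is a producer → level 1.
Deer Mouse eats Maple Seeds → level 2.
Shrew eats Deer Mouse (level 2); other prey at levels: Chipmunk 2, Beetle Larva 2 → level 3.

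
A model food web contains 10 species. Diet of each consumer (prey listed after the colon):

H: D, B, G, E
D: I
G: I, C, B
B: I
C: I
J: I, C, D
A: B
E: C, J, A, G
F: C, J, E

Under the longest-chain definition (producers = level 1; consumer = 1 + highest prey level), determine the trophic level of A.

Trophic level 3

I is a producer → level 1.
B eats I → level 2.
A eats B → level 3.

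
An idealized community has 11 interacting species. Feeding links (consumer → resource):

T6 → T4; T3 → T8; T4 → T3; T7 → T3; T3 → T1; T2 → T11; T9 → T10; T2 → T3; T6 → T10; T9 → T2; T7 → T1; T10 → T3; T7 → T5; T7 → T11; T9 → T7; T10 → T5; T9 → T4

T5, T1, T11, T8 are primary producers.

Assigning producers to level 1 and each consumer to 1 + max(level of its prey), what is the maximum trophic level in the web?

4

Producers (level 1): T5, T1, T11, T8.
T1 → T3 → T10 → T6 gives T6 level 4.
No species has a prey at level 4, so no species reaches level 5.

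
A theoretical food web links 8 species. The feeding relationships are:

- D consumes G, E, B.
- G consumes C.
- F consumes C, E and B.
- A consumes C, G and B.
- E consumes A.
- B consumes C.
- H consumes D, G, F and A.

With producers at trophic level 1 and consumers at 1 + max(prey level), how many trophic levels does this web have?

Producers (level 1): C.
C → G → A → E → D → H gives H level 6.
No species has a prey at level 6, so no species reaches level 7.

6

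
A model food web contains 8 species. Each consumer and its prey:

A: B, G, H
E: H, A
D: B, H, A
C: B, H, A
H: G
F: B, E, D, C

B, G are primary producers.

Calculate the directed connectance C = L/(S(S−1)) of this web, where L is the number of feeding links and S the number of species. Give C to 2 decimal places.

The web has S = 8 species and L = 16 feeding links.
C = L / (S(S−1)) = 16 / 56 = 0.2857 ≈ 0.29.

C = 0.29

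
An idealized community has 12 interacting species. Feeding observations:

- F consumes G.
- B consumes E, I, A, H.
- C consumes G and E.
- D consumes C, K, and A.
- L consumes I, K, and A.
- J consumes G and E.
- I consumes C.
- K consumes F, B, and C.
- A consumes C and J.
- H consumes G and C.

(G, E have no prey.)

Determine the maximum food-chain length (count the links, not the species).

One longest chain: G → C → I → B → K → D.
It has 6 species and 5 links.

5 links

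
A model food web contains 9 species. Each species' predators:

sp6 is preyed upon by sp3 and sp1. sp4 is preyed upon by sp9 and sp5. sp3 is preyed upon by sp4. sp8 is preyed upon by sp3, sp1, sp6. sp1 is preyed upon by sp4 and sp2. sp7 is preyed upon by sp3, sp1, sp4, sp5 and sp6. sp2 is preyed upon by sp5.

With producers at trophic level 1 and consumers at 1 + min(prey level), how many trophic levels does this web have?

3

Producers (level 1): sp8, sp7.
Following each consumer down to its lowest-level prey: sp8 → sp1 → sp2 (levels 1 through 3).
All prey of sp2 (sp1 2) are at level 2 or above, so sp2 is at level 1 + 2 = 3.
Every consumer has at least one prey at level 2 or below, so none exceeds level 3.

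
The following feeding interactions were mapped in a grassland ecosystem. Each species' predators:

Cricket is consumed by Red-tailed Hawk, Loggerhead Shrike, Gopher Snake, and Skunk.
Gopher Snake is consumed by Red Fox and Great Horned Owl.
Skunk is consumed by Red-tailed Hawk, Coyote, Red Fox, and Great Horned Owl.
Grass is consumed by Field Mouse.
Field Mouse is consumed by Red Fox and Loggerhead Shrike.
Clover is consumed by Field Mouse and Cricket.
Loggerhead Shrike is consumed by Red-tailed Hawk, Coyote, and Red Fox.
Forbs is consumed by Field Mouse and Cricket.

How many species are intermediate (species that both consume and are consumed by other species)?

5

Intermediate species (has both prey and predators): Field Mouse, Cricket, Gopher Snake, Loggerhead Shrike, Skunk.
Count: 5.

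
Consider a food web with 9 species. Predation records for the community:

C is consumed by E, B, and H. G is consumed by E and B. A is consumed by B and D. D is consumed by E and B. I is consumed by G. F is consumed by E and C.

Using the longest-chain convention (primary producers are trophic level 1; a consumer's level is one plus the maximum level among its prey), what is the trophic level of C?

Trophic level 2

F is a producer → level 1.
C eats F → level 2.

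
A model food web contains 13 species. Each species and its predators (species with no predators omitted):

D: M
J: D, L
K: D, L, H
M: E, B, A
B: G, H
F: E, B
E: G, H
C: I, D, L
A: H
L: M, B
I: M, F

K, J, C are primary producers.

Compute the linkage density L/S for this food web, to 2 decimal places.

There are L = 23 links among S = 13 species.
L/S = 23/13 = 1.7692 ≈ 1.77.

L/S = 1.77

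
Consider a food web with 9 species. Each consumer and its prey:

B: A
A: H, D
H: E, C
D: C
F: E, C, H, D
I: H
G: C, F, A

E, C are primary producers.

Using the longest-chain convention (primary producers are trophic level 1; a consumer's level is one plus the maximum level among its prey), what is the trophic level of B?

E is a producer → level 1.
H eats E (level 1); other prey at levels: C 1 → level 2.
A eats H (level 2); other prey at levels: D 2 → level 3.
B eats A → level 4.

Trophic level 4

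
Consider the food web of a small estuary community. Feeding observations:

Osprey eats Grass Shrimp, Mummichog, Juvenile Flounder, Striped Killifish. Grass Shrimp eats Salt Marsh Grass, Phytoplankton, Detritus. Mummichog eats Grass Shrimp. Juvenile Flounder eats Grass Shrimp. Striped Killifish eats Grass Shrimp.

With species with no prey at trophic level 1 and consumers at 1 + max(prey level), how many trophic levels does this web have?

Basal resources (level 1): Salt Marsh Grass, Phytoplankton, Detritus.
Salt Marsh Grass → Grass Shrimp → Striped Killifish → Osprey gives Osprey level 4.
No species has a prey at level 4, so no species reaches level 5.

4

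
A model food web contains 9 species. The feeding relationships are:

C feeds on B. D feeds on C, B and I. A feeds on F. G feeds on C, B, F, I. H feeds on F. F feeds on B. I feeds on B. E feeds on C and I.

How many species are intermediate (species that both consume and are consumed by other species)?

3

Intermediate species (has both prey and predators): C, I, F.
Count: 3.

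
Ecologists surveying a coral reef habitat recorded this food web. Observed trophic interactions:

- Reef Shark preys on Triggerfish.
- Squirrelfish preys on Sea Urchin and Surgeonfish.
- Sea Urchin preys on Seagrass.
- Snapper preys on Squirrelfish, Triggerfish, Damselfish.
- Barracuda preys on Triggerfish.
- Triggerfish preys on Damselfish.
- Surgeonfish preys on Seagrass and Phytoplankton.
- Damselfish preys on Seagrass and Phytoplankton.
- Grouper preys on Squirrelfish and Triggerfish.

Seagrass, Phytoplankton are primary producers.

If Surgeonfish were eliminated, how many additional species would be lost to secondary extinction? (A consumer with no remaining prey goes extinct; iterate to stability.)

0

Remove Surgeonfish.
Every predator of it retains at least one other prey: Squirrelfish still has Sea Urchin.
No consumer loses all prey, so no secondary extinctions occur.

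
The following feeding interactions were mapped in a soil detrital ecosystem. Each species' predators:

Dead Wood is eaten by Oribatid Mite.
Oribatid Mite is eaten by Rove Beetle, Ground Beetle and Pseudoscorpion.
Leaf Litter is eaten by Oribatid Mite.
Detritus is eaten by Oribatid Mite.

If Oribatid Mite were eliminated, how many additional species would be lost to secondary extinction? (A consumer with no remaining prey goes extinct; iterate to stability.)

3

Remove Oribatid Mite.
Round 1: Pseudoscorpion (all prey gone), Rove Beetle (all prey gone), Ground Beetle (all prey gone) → extinct.
No further losses. Total secondary extinctions: 3.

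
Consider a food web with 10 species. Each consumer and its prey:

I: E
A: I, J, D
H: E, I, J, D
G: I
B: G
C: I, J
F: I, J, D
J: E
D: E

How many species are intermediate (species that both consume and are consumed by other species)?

4

Intermediate species (has both prey and predators): I, J, D, G.
Count: 4.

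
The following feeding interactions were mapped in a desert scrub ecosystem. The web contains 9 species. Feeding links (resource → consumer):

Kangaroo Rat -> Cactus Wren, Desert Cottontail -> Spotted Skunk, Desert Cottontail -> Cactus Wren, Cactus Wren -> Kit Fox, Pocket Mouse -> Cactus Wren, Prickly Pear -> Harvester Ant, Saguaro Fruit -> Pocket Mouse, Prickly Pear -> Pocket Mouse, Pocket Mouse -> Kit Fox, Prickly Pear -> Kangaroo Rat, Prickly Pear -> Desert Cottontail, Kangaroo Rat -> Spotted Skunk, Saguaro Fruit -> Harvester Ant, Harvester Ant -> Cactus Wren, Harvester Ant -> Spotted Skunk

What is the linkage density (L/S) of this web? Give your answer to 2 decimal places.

There are L = 15 links among S = 9 species.
L/S = 15/9 = 1.6667 ≈ 1.67.

L/S = 1.67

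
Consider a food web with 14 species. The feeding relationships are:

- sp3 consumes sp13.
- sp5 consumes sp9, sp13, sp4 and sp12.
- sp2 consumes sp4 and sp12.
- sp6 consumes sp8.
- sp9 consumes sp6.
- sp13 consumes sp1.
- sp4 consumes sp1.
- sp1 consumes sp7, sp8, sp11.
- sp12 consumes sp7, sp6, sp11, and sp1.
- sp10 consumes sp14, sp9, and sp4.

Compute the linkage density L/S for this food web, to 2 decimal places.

There are L = 21 links among S = 14 species.
L/S = 21/14 = 1.5000 ≈ 1.50.

L/S = 1.50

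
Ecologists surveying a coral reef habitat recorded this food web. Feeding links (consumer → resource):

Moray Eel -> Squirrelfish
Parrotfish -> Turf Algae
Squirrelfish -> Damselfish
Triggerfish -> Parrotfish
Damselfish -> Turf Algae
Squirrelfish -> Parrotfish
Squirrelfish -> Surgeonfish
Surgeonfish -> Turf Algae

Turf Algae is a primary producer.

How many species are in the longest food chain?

4 species

One longest chain: Turf Algae → Parrotfish → Squirrelfish → Moray Eel.
It has 4 species and 3 links.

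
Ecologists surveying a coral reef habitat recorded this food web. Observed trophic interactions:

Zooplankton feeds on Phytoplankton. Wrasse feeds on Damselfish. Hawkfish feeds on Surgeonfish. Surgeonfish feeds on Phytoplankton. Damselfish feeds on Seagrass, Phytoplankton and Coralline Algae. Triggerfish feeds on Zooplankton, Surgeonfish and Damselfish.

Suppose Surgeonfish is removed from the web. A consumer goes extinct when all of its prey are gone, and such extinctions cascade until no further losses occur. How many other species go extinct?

Remove Surgeonfish.
Round 1: Hawkfish (all prey gone) → extinct.
No further losses. Total secondary extinctions: 1.

1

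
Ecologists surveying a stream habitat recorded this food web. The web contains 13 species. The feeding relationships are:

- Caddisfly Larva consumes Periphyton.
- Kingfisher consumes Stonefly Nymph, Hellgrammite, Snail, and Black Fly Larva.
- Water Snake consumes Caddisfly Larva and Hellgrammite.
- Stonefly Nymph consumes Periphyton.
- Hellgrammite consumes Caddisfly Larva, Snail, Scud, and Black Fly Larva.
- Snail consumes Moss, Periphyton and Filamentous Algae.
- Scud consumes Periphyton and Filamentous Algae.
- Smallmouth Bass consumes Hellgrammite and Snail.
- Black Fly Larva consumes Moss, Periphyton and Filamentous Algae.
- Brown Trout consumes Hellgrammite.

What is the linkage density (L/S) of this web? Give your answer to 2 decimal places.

L/S = 1.77

There are L = 23 links among S = 13 species.
L/S = 23/13 = 1.7692 ≈ 1.77.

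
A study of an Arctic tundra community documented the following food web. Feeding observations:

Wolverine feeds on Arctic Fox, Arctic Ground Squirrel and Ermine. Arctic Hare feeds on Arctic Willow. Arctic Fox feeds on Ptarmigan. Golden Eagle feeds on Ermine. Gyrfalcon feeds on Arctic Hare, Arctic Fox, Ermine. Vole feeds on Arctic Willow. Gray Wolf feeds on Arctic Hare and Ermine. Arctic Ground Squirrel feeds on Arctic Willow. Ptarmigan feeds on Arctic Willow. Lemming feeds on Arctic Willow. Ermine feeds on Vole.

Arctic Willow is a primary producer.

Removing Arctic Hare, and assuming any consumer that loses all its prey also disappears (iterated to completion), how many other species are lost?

0

Remove Arctic Hare.
Every predator of it retains at least one other prey: Gray Wolf still has Ermine; Gyrfalcon still has Ermine, Arctic Fox.
No consumer loses all prey, so no secondary extinctions occur.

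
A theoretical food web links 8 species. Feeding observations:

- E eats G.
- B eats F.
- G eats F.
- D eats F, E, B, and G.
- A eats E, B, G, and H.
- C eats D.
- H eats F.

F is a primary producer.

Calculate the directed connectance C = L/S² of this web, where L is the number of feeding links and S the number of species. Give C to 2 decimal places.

C = 0.20

The web has S = 8 species and L = 13 feeding links.
C = L / S² = 13 / 64 = 0.2031 ≈ 0.20.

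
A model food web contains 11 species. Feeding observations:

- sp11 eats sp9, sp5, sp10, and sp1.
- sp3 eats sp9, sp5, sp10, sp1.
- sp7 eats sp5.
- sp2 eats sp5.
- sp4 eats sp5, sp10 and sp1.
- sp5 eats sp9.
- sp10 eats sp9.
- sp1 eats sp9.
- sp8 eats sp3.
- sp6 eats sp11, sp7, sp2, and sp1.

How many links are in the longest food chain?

One longest chain: sp9 → sp10 → sp3 → sp8.
It has 4 species and 3 links.

3 links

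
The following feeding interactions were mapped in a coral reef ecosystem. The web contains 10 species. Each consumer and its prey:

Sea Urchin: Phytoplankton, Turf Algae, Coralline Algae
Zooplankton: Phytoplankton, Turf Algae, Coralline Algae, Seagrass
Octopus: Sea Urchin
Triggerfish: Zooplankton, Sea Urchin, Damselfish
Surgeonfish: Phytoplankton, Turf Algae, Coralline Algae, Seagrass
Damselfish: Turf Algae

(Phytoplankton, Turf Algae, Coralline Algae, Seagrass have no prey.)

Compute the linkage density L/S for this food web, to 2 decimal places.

L/S = 1.60

There are L = 16 links among S = 10 species.
L/S = 16/10 = 1.6000 ≈ 1.60.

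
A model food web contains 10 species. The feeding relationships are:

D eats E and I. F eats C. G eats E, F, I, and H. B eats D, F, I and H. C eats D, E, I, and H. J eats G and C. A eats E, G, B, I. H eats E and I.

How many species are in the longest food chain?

6 species

One longest chain: E → D → C → F → B → A.
It has 6 species and 5 links.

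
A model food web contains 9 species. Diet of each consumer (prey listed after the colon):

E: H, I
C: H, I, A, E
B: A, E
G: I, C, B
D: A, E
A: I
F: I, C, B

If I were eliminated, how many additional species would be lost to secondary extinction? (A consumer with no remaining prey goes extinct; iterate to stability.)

1

Remove I.
Round 1: A (all prey gone) → extinct.
No further losses. Total secondary extinctions: 1.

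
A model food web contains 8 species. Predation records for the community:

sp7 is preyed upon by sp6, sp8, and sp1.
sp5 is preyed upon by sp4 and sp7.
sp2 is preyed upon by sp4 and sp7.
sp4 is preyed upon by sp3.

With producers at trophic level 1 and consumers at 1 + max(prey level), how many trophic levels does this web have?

3

Producers (level 1): sp5, sp2.
sp5 → sp4 → sp3 gives sp3 level 3.
No species has a prey at level 3, so no species reaches level 4.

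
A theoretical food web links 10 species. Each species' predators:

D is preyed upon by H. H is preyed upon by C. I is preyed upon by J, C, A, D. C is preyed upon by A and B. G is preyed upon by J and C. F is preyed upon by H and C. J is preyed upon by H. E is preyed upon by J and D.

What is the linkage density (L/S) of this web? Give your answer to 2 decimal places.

L/S = 1.50

There are L = 15 links among S = 10 species.
L/S = 15/10 = 1.5000 ≈ 1.50.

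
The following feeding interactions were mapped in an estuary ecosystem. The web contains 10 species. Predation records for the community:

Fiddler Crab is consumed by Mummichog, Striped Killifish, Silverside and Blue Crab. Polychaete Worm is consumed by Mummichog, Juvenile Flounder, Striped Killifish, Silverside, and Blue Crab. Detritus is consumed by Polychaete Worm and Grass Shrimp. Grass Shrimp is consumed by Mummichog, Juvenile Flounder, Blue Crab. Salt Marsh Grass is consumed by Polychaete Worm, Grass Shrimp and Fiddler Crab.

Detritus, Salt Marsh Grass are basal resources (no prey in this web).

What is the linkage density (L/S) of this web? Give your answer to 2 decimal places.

There are L = 17 links among S = 10 species.
L/S = 17/10 = 1.7000 ≈ 1.70.

L/S = 1.70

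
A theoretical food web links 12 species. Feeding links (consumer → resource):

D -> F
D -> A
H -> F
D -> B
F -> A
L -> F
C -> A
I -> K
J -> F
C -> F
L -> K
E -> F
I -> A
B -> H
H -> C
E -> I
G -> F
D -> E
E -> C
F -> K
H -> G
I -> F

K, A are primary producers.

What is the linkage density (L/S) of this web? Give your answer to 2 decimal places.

There are L = 22 links among S = 12 species.
L/S = 22/12 = 1.8333 ≈ 1.83.

L/S = 1.83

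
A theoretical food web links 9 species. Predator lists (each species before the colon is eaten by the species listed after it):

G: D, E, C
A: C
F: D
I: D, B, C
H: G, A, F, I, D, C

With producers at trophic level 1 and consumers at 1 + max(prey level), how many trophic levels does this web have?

Producers (level 1): H.
H → G → C gives C level 3.
No species has a prey at level 3, so no species reaches level 4.

3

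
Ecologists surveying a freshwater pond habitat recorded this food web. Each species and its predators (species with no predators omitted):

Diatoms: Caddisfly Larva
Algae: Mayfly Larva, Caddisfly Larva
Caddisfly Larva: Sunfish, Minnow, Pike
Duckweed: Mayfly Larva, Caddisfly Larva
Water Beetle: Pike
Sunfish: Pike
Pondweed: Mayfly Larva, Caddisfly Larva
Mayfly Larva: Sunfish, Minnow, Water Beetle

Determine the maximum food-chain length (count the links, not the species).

3 links

One longest chain: Algae → Mayfly Larva → Water Beetle → Pike.
It has 4 species and 3 links.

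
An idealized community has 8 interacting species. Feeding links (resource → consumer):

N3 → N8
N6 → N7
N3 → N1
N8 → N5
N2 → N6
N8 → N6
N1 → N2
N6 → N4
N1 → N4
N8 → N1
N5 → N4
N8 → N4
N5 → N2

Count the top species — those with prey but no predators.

Top species (has prey, but nothing eats it): N7, N4.
Count: 2.

2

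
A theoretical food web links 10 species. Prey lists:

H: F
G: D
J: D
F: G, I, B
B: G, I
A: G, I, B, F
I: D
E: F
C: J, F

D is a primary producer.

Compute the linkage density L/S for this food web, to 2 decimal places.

There are L = 16 links among S = 10 species.
L/S = 16/10 = 1.6000 ≈ 1.60.

L/S = 1.60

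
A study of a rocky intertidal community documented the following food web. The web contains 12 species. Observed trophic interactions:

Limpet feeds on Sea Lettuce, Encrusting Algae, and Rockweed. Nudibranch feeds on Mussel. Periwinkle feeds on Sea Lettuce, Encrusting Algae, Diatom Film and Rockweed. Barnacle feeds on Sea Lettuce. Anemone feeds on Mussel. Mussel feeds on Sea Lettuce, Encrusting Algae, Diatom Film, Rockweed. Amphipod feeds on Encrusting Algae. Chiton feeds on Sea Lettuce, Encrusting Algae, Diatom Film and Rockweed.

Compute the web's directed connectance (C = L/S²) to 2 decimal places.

The web has S = 12 species and L = 19 feeding links.
C = L / S² = 19 / 144 = 0.1319 ≈ 0.13.

C = 0.13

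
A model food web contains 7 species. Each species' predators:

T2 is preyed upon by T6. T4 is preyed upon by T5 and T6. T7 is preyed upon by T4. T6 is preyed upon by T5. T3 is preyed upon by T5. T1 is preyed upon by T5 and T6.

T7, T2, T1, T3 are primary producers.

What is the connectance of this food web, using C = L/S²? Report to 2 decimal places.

C = 0.16

The web has S = 7 species and L = 8 feeding links.
C = L / S² = 8 / 49 = 0.1633 ≈ 0.16.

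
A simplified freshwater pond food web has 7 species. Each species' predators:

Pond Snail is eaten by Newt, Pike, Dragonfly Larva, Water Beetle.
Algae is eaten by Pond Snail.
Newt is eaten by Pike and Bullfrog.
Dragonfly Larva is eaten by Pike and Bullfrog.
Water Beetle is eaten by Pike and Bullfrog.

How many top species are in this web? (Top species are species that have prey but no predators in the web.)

Top species (has prey, but nothing eats it): Bullfrog, Pike.
Count: 2.

2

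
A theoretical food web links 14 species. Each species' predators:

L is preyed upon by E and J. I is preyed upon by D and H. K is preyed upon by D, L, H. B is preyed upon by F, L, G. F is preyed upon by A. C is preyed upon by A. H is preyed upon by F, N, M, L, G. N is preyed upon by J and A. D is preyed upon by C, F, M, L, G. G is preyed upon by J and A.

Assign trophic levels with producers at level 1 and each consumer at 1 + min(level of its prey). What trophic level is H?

Trophic level 2

K is a producer → level 1.
H eats K → level 2.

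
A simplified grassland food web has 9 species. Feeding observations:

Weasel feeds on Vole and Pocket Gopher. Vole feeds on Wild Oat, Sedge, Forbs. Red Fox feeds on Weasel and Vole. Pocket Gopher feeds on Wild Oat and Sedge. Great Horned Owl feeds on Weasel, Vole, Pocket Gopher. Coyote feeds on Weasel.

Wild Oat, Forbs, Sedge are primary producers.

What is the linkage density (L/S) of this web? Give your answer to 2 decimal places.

L/S = 1.44

There are L = 13 links among S = 9 species.
L/S = 13/9 = 1.4444 ≈ 1.44.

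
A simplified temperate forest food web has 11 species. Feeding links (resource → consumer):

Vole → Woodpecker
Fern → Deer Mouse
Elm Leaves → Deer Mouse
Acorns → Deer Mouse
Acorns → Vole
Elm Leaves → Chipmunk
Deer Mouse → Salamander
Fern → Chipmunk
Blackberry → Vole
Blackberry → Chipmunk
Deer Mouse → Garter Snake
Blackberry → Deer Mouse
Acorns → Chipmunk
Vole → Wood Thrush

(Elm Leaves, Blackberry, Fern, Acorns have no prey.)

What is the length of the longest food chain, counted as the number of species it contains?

3 species

One longest chain: Blackberry → Vole → Wood Thrush.
It has 3 species and 2 links.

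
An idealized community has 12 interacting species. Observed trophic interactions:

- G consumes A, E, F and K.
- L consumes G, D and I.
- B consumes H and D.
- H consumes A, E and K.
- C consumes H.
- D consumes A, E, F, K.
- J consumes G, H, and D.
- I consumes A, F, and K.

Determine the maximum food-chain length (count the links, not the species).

One longest chain: K → D → J.
It has 3 species and 2 links.

2 links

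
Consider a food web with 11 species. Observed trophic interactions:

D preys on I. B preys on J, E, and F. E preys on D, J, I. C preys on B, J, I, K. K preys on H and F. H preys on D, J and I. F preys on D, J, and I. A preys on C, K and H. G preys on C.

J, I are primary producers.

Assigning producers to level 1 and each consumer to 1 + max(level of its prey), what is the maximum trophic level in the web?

Producers (level 1): J, I.
I → D → F → B → C → A gives A level 6.
No species has a prey at level 6, so no species reaches level 7.

6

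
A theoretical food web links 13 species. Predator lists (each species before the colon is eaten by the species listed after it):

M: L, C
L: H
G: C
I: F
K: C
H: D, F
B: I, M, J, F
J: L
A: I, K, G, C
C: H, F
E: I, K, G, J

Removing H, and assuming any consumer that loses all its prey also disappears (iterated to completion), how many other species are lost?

Remove H.
Round 1: D (all prey gone) → extinct.
No further losses. Total secondary extinctions: 1.

1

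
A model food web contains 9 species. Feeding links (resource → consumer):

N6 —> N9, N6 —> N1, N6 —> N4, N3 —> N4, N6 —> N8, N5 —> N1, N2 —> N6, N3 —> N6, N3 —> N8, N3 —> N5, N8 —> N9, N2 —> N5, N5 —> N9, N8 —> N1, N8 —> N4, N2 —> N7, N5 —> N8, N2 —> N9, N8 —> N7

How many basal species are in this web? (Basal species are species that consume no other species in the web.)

2

Basal species (no prey listed): N2, N3.
Count: 2.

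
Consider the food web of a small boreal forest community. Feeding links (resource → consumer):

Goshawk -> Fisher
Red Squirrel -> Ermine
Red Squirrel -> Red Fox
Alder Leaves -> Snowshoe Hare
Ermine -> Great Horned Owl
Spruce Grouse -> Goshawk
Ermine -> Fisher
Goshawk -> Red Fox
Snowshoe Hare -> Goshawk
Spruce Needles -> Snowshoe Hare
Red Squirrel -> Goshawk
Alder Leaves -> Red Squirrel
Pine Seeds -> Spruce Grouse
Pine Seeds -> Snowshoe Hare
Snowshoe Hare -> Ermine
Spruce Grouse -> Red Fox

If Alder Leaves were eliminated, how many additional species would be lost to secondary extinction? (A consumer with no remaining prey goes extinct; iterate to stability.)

1

Remove Alder Leaves.
Round 1: Red Squirrel (all prey gone) → extinct.
No further losses. Total secondary extinctions: 1.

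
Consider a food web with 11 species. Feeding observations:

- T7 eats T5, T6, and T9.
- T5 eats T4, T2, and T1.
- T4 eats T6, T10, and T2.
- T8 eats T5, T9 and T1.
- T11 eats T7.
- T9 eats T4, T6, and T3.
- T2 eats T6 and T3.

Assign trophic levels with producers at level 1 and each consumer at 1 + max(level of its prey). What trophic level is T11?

T6 is a producer → level 1.
T2 eats T6 (level 1); other prey at levels: T3 1 → level 2.
T4 eats T2 (level 2); other prey at levels: T6 1, T10 1 → level 3.
T9 eats T4 (level 3); other prey at levels: T6 1, T3 1 → level 4.
T7 eats T9 (level 4); other prey at levels: T6 1, T5 4 → level 5.
T11 eats T7 → level 6.

Trophic level 6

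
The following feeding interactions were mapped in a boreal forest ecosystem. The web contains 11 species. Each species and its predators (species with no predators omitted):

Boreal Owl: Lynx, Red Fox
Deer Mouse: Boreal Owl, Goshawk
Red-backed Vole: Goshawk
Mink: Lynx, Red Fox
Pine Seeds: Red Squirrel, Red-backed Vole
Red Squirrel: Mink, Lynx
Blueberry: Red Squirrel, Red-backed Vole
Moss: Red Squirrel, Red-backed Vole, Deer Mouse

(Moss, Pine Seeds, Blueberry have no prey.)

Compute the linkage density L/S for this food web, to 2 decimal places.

L/S = 1.45

There are L = 16 links among S = 11 species.
L/S = 16/11 = 1.4545 ≈ 1.45.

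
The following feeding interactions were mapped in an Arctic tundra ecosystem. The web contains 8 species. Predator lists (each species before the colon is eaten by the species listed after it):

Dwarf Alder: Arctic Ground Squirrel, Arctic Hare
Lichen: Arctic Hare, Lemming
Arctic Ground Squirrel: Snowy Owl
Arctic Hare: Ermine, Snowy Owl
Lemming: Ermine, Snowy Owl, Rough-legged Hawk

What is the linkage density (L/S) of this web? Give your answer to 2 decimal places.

L/S = 1.25

There are L = 10 links among S = 8 species.
L/S = 10/8 = 1.2500 ≈ 1.25.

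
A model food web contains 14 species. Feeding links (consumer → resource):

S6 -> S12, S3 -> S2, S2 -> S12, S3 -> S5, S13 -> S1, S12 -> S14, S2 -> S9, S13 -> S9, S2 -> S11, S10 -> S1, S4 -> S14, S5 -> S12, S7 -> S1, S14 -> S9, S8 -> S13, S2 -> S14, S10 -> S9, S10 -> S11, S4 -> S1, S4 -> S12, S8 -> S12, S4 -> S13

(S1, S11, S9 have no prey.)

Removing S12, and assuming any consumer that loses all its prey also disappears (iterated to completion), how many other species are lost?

Remove S12.
Round 1: S5 (all prey gone), S6 (all prey gone) → extinct.
No further losses. Total secondary extinctions: 2.

2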